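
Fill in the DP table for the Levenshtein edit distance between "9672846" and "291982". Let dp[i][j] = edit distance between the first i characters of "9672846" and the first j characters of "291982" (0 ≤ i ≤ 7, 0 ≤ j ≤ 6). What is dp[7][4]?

6

   ''  2  9  1  9  8  2
''  0  1  2  3  4  5  6
 9  1  1  1  2  3  4  5
 6  2  2  2  2  3  4  5
 7  3  3  3  3  3  4  5
 2  4  3  4  4  4  4  4
 8  5  4  4  5  5  4  5
 4  6  5  5  5  6  5  5
 6  7  6  6  6  6  6  6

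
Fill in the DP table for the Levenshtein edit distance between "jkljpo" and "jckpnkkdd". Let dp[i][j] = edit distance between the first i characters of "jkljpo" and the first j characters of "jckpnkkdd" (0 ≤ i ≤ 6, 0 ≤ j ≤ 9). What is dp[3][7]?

   ''  j  c  k  p  n  k  k  d  d
''  0  1  2  3  4  5  6  7  8  9
 j  1  0  1  2  3  4  5  6  7  8
 k  2  1  1  1  2  3  4  5  6  7
 l  3  2  2  2  2  3  4  5  6  7
 j  4  3  3  3  3  3  4  5  6  7
 p  5  4  4  4  3  4  4  5  6  7
 o  6  5  5  5  4  4  5  5  6  7

5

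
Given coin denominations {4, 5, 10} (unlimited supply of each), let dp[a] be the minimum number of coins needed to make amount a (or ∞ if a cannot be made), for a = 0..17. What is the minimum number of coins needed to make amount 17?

4

 a  0  1  2  3  4  5  6  7  8  9 10 11 12 13 14 15 16 17
dp  0  -  -  -  1  1  -  -  2  2  1  -  3  3  2  2  4  4
(- denotes ∞ / unreachable)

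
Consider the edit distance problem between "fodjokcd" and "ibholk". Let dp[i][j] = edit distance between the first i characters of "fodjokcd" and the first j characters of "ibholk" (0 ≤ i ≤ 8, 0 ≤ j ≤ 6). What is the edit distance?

   ''  i  b  h  o  l  k
''  0  1  2  3  4  5  6
 f  1  1  2  3  4  5  6
 o  2  2  2  3  3  4  5
 d  3  3  3  3  4  4  5
 j  4  4  4  4  4  5  5
 o  5  5  5  5  4  5  6
 k  6  6  6  6  5  5  5
 c  7  7  7  7  6  6  6
 d  8  8  8  8  7  7  7

7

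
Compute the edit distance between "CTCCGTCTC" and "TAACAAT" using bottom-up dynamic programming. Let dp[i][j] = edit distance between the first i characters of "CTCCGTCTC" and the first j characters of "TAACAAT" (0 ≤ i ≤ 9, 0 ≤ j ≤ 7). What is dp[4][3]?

   ''  T  A  A  C  A  A  T
''  0  1  2  3  4  5  6  7
 C  1  1  2  3  3  4  5  6
 T  2  1  2  3  4  4  5  5
 C  3  2  2  3  3  4  5  6
 C  4  3  3  3  3  4  5  6
 G  5  4  4  4  4  4  5  6
 T  6  5  5  5  5  5  5  5
 C  7  6  6  6  5  6  6  6
 T  8  7  7  7  6  6  7  6
 C  9  8  8  8  7  7  7  7

3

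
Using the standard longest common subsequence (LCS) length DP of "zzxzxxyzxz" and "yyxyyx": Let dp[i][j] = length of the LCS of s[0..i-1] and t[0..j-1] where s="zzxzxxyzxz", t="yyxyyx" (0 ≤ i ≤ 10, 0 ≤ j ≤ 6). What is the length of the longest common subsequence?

3

   ''  y  y  x  y  y  x
''  0  0  0  0  0  0  0
 z  0  0  0  0  0  0  0
 z  0  0  0  0  0  0  0
 x  0  0  0  1  1  1  1
 z  0  0  0  1  1  1  1
 x  0  0  0  1  1  1  2
 x  0  0  0  1  1  1  2
 y  0  1  1  1  2  2  2
 z  0  1  1  1  2  2  2
 x  0  1  1  2  2  2  3
 z  0  1  1  2  2  2  3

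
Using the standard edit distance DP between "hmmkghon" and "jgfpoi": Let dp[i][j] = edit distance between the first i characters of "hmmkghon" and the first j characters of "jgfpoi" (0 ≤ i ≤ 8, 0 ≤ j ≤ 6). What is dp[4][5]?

5

   ''  j  g  f  p  o  i
''  0  1  2  3  4  5  6
 h  1  1  2  3  4  5  6
 m  2  2  2  3  4  5  6
 m  3  3  3  3  4  5  6
 k  4  4  4  4  4  5  6
 g  5  5  4  5  5  5  6
 h  6  6  5  5  6  6  6
 o  7  7  6  6  6  6  7
 n  8  8  7  7  7  7  7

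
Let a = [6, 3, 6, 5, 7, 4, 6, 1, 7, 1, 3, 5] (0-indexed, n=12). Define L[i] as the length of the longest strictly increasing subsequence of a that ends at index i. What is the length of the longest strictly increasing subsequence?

4

   i    0    1    2    3    4    5    6    7    8    9   10   11
a[i]    6    3    6    5    7    4    6    1    7    1    3    5
L[i]    1    1    2    2    3    2    3    1    4    1    2    3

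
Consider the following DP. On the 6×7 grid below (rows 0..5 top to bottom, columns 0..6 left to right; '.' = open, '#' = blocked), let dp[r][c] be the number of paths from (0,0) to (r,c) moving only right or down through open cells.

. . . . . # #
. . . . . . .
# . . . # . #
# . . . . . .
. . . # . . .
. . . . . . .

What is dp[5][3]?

r\c   0   1   2   3   4   5   6
  0   1   1   1   1   1   0   0
  1   1   2   3   4   5   5   5
  2   0   2   5   9   0   5   0
  3   0   2   7  16  16  21  21
  4   0   2   9   0  16  37  58
  5   0   2  11  11  27  64 122

11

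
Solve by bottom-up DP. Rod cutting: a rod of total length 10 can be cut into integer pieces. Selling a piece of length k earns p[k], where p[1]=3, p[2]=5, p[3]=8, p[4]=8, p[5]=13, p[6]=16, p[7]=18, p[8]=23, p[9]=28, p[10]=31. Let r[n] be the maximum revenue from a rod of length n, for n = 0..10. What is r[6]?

18

   n    0    1    2    3    4    5    6    7    8    9   10
r[n]    0    3    6    9   12   15   18   21   24   28   31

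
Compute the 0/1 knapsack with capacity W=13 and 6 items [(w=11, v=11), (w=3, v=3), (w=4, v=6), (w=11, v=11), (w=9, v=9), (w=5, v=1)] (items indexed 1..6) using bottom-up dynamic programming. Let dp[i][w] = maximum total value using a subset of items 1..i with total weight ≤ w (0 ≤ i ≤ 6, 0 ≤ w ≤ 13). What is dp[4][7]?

i\w   0   1   2   3   4   5   6   7   8   9  10  11  12  13
  0   0   0   0   0   0   0   0   0   0   0   0   0   0   0
  1   0   0   0   0   0   0   0   0   0   0   0  11  11  11
  2   0   0   0   3   3   3   3   3   3   3   3  11  11  11
  3   0   0   0   3   6   6   6   9   9   9   9  11  11  11
  4   0   0   0   3   6   6   6   9   9   9   9  11  11  11
  5   0   0   0   3   6   6   6   9   9   9   9  11  12  15
  6   0   0   0   3   6   6   6   9   9   9   9  11  12  15

9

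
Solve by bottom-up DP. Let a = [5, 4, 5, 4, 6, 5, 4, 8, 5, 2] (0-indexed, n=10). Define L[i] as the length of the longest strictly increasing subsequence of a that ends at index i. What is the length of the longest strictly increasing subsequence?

   i    0    1    2    3    4    5    6    7    8    9
a[i]    5    4    5    4    6    5    4    8    5    2
L[i]    1    1    2    1    3    2    1    4    2    1

4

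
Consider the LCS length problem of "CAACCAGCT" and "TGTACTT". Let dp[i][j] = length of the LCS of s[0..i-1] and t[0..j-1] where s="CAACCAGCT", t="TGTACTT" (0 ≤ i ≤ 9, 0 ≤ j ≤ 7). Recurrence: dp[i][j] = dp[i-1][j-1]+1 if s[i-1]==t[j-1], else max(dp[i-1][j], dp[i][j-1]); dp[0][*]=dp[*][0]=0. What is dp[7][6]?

   ''  T  G  T  A  C  T  T
''  0  0  0  0  0  0  0  0
 C  0  0  0  0  0  1  1  1
 A  0  0  0  0  1  1  1  1
 A  0  0  0  0  1  1  1  1
 C  0  0  0  0  1  2  2  2
 C  0  0  0  0  1  2  2  2
 A  0  0  0  0  1  2  2  2
 G  0  0  1  1  1  2  2  2
 C  0  0  1  1  1  2  2  2
 T  0  1  1  2  2  2  3  3

2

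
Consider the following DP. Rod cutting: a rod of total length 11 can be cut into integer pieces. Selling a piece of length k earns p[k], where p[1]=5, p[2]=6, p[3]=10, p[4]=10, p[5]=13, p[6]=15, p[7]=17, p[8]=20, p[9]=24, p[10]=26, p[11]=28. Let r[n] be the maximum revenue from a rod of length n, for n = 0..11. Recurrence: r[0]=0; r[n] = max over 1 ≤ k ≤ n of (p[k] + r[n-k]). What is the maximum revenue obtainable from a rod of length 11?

   n    0    1    2    3    4    5    6    7    8    9   10   11
r[n]    0    5   10   15   20   25   30   35   40   45   50   55

55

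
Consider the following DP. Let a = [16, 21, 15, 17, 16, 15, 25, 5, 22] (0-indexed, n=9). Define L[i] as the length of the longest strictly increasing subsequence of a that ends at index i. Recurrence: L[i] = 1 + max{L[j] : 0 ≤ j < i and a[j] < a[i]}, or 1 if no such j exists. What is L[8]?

   i    0    1    2    3    4    5    6    7    8
a[i]   16   21   15   17   16   15   25    5   22
L[i]    1    2    1    2    2    1    3    1    3

3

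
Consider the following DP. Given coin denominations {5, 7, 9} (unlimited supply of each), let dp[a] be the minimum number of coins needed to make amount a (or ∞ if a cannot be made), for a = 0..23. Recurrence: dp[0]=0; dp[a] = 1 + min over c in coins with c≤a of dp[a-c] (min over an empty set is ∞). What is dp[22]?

 a  0  1  2  3  4  5  6  7  8  9 10 11 12 13 14 15 16 17 18 19 20 21 22 23
dp  0  -  -  -  -  1  -  1  -  1  2  -  2  -  2  3  2  3  2  3  4  3  4  3
(- denotes ∞ / unreachable)

4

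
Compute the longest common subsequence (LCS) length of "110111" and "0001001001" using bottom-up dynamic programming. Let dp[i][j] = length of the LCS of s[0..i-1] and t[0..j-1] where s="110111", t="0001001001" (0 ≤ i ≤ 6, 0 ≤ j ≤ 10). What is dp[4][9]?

   ''  0  0  0  1  0  0  1  0  0  1
''  0  0  0  0  0  0  0  0  0  0  0
 1  0  0  0  0  1  1  1  1  1  1  1
 1  0  0  0  0  1  1  1  2  2  2  2
 0  0  1  1  1  1  2  2  2  3  3  3
 1  0  1  1  1  2  2  2  3  3  3  4
 1  0  1  1  1  2  2  2  3  3  3  4
 1  0  1  1  1  2  2  2  3  3  3  4

3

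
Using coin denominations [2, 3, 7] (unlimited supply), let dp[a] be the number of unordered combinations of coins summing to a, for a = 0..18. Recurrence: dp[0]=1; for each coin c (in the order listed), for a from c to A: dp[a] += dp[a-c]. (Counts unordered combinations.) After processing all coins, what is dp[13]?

4

after  coin     0     1     2     3     4     5     6     7     8     9    10    11    12    13    14    15    16    17    18
          2     1     0     1     0     1     0     1     0     1     0     1     0     1     0     1     0     1     0     1
          3     1     0     1     1     1     1     2     1     2     2     2     2     3     2     3     3     3     3     4
          7     1     0     1     1     1     1     2     2     2     3     3     3     4     4     5     5     6     6     7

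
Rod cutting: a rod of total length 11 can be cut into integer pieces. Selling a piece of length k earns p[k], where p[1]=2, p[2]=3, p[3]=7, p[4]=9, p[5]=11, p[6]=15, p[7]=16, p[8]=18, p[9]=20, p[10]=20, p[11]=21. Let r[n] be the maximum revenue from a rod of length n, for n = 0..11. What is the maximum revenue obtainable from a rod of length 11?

   n    0    1    2    3    4    5    6    7    8    9   10   11
r[n]    0    2    4    7    9   11   15   17   19   22   24   26

26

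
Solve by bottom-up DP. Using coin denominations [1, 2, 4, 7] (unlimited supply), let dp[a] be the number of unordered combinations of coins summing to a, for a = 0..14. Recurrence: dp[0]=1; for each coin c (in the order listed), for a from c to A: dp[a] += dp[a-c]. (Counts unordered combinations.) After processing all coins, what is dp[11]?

after  coin     0     1     2     3     4     5     6     7     8     9    10    11    12    13    14
          1     1     1     1     1     1     1     1     1     1     1     1     1     1     1     1
          2     1     1     2     2     3     3     4     4     5     5     6     6     7     7     8
          4     1     1     2     2     4     4     6     6     9     9    12    12    16    16    20
          7     1     1     2     2     4     4     6     7    10    11    14    16    20    22    27

16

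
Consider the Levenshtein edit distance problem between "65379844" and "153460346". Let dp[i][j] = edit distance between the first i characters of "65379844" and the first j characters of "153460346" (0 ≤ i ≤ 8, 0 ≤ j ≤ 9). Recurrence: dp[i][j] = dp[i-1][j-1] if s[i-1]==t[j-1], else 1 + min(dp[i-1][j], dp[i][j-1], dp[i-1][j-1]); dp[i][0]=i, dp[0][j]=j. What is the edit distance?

6

   ''  1  5  3  4  6  0  3  4  6
''  0  1  2  3  4  5  6  7  8  9
 6  1  1  2  3  4  4  5  6  7  8
 5  2  2  1  2  3  4  5  6  7  8
 3  3  3  2  1  2  3  4  5  6  7
 7  4  4  3  2  2  3  4  5  6  7
 9  5  5  4  3  3  3  4  5  6  7
 8  6  6  5  4  4  4  4  5  6  7
 4  7  7  6  5  4  5  5  5  5  6
 4  8  8  7  6  5  5  6  6  5  6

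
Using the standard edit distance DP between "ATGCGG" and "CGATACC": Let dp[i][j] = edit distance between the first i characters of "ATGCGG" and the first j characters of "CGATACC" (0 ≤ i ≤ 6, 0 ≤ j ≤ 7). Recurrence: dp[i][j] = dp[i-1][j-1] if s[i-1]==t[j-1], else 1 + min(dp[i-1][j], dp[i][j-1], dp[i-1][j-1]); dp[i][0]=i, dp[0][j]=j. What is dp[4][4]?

   ''  C  G  A  T  A  C  C
''  0  1  2  3  4  5  6  7
 A  1  1  2  2  3  4  5  6
 T  2  2  2  3  2  3  4  5
 G  3  3  2  3  3  3  4  5
 C  4  3  3  3  4  4  3  4
 G  5  4  3  4  4  5  4  4
 G  6  5  4  4  5  5  5  5

4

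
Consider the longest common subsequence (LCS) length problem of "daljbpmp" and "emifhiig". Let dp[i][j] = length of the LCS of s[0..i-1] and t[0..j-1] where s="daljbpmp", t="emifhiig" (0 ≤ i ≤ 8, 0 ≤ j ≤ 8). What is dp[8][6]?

   ''  e  m  i  f  h  i  i  g
''  0  0  0  0  0  0  0  0  0
 d  0  0  0  0  0  0  0  0  0
 a  0  0  0  0  0  0  0  0  0
 l  0  0  0  0  0  0  0  0  0
 j  0  0  0  0  0  0  0  0  0
 b  0  0  0  0  0  0  0  0  0
 p  0  0  0  0  0  0  0  0  0
 m  0  0  1  1  1  1  1  1  1
 p  0  0  1  1  1  1  1  1  1

1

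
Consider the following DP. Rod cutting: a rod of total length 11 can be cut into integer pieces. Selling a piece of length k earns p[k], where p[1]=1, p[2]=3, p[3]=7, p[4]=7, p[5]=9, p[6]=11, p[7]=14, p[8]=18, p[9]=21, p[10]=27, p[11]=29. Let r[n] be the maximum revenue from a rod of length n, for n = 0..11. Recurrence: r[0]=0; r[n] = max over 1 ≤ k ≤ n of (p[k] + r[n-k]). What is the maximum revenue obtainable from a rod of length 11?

29

   n    0    1    2    3    4    5    6    7    8    9   10   11
r[n]    0    1    3    7    8   10   14   15   18   21   27   29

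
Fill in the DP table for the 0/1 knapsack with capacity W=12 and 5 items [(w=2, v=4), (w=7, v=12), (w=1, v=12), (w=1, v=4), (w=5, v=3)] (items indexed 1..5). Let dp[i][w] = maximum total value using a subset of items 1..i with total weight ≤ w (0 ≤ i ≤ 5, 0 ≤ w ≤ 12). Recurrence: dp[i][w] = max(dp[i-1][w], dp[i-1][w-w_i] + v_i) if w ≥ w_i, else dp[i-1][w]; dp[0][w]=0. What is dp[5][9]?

i\w   0   1   2   3   4   5   6   7   8   9  10  11  12
  0   0   0   0   0   0   0   0   0   0   0   0   0   0
  1   0   0   4   4   4   4   4   4   4   4   4   4   4
  2   0   0   4   4   4   4   4  12  12  16  16  16  16
  3   0  12  12  16  16  16  16  16  24  24  28  28  28
  4   0  12  16  16  20  20  20  20  24  28  28  32  32
  5   0  12  16  16  20  20  20  20  24  28  28  32  32

28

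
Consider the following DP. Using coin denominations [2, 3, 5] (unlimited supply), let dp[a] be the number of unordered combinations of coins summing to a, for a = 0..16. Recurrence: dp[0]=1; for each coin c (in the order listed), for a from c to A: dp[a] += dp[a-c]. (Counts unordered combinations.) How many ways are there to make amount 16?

after  coin     0     1     2     3     4     5     6     7     8     9    10    11    12    13    14    15    16
          2     1     0     1     0     1     0     1     0     1     0     1     0     1     0     1     0     1
          3     1     0     1     1     1     1     2     1     2     2     2     2     3     2     3     3     3
          5     1     0     1     1     1     2     2     2     3     3     4     4     5     5     6     7     7

7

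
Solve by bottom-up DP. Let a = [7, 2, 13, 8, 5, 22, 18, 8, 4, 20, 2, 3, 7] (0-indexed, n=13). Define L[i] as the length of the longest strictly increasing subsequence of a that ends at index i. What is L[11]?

   i    0    1    2    3    4    5    6    7    8    9   10   11   12
a[i]    7    2   13    8    5   22   18    8    4   20    2    3    7
L[i]    1    1    2    2    2    3    3    3    2    4    1    2    3

2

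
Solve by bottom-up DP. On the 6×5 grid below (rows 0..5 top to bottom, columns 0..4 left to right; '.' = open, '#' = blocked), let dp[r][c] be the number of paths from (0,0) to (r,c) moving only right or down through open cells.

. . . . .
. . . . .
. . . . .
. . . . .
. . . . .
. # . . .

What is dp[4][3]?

35

r\c   0   1   2   3   4
  0   1   1   1   1   1
  1   1   2   3   4   5
  2   1   3   6  10  15
  3   1   4  10  20  35
  4   1   5  15  35  70
  5   1   0  15  50 120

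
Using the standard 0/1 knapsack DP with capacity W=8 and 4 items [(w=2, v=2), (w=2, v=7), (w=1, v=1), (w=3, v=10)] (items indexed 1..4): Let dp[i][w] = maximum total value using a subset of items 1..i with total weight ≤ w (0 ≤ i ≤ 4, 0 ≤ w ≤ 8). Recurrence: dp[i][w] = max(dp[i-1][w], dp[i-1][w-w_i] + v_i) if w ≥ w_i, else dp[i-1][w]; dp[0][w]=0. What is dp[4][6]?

i\w   0   1   2   3   4   5   6   7   8
  0   0   0   0   0   0   0   0   0   0
  1   0   0   2   2   2   2   2   2   2
  2   0   0   7   7   9   9   9   9   9
  3   0   1   7   8   9  10  10  10  10
  4   0   1   7  10  11  17  18  19  20

18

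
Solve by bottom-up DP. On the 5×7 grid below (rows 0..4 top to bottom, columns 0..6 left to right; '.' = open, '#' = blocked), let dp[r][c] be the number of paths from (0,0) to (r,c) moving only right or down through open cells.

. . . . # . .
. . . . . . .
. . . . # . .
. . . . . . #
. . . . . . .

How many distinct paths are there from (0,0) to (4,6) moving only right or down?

r\c   0   1   2   3   4   5   6
  0   1   1   1   1   0   0   0
  1   1   2   3   4   4   4   4
  2   1   3   6  10   0   4   8
  3   1   4  10  20  20  24   0
  4   1   5  15  35  55  79  79

79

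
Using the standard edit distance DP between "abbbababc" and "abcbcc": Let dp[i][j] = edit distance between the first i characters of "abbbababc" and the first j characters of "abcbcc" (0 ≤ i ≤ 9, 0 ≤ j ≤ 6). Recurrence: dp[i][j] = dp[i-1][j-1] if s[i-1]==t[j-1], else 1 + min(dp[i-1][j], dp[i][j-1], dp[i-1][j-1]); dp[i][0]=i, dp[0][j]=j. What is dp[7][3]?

5

   ''  a  b  c  b  c  c
''  0  1  2  3  4  5  6
 a  1  0  1  2  3  4  5
 b  2  1  0  1  2  3  4
 b  3  2  1  1  1  2  3
 b  4  3  2  2  1  2  3
 a  5  4  3  3  2  2  3
 b  6  5  4  4  3  3  3
 a  7  6  5  5  4  4  4
 b  8  7  6  6  5  5  5
 c  9  8  7  6  6  5  5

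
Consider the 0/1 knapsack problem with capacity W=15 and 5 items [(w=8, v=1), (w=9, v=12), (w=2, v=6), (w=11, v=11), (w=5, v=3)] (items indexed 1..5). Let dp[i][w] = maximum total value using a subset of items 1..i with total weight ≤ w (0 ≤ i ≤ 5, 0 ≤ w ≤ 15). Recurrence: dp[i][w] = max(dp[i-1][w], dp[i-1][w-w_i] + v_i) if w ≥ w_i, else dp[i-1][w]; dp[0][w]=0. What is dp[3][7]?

i\w   0   1   2   3   4   5   6   7   8   9  10  11  12  13  14  15
  0   0   0   0   0   0   0   0   0   0   0   0   0   0   0   0   0
  1   0   0   0   0   0   0   0   0   1   1   1   1   1   1   1   1
  2   0   0   0   0   0   0   0   0   1  12  12  12  12  12  12  12
  3   0   0   6   6   6   6   6   6   6  12  12  18  18  18  18  18
  4   0   0   6   6   6   6   6   6   6  12  12  18  18  18  18  18
  5   0   0   6   6   6   6   6   9   9  12  12  18  18  18  18  18

6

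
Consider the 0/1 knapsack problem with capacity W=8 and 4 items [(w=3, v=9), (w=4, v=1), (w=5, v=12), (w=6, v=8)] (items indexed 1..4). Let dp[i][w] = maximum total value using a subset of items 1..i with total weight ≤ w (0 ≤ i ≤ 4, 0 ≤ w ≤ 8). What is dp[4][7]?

12

i\w   0   1   2   3   4   5   6   7   8
  0   0   0   0   0   0   0   0   0   0
  1   0   0   0   9   9   9   9   9   9
  2   0   0   0   9   9   9   9  10  10
  3   0   0   0   9   9  12  12  12  21
  4   0   0   0   9   9  12  12  12  21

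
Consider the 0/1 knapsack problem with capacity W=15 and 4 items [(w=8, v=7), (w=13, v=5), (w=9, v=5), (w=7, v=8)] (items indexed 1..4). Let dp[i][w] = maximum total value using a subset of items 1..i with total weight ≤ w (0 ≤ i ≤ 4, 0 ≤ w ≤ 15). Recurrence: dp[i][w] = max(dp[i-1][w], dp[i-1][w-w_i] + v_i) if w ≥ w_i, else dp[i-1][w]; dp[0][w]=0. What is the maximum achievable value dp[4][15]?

15

i\w   0   1   2   3   4   5   6   7   8   9  10  11  12  13  14  15
  0   0   0   0   0   0   0   0   0   0   0   0   0   0   0   0   0
  1   0   0   0   0   0   0   0   0   7   7   7   7   7   7   7   7
  2   0   0   0   0   0   0   0   0   7   7   7   7   7   7   7   7
  3   0   0   0   0   0   0   0   0   7   7   7   7   7   7   7   7
  4   0   0   0   0   0   0   0   8   8   8   8   8   8   8   8  15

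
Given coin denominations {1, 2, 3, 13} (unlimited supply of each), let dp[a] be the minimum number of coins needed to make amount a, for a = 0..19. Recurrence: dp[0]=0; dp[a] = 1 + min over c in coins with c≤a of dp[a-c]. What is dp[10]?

4

 a  0  1  2  3  4  5  6  7  8  9 10 11 12 13 14 15 16 17 18 19
dp  0  1  1  1  2  2  2  3  3  3  4  4  4  1  2  2  2  3  3  3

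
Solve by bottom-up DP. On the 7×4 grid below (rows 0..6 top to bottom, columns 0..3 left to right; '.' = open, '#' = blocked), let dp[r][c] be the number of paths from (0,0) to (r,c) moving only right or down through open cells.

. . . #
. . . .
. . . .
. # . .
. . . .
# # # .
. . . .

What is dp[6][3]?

r\c   0   1   2   3
  0   1   1   1   0
  1   1   2   3   3
  2   1   3   6   9
  3   1   0   6  15
  4   1   1   7  22
  5   0   0   0  22
  6   0   0   0  22

22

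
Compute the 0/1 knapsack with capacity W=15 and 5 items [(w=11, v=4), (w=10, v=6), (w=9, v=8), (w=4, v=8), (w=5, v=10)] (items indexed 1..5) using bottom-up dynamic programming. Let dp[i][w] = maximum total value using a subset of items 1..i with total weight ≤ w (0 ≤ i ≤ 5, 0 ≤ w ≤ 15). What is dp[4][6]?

8

i\w   0   1   2   3   4   5   6   7   8   9  10  11  12  13  14  15
  0   0   0   0   0   0   0   0   0   0   0   0   0   0   0   0   0
  1   0   0   0   0   0   0   0   0   0   0   0   4   4   4   4   4
  2   0   0   0   0   0   0   0   0   0   0   6   6   6   6   6   6
  3   0   0   0   0   0   0   0   0   0   8   8   8   8   8   8   8
  4   0   0   0   0   8   8   8   8   8   8   8   8   8  16  16  16
  5   0   0   0   0   8  10  10  10  10  18  18  18  18  18  18  18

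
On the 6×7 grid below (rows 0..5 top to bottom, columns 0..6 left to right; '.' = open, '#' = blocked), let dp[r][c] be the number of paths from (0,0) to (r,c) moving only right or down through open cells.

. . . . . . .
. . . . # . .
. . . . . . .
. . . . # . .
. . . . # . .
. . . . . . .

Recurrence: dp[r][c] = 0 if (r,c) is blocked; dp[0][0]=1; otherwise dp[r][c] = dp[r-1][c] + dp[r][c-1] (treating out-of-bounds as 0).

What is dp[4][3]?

r\c   0   1   2   3   4   5   6
  0   1   1   1   1   1   1   1
  1   1   2   3   4   0   1   2
  2   1   3   6  10  10  11  13
  3   1   4  10  20   0  11  24
  4   1   5  15  35   0  11  35
  5   1   6  21  56  56  67 102

35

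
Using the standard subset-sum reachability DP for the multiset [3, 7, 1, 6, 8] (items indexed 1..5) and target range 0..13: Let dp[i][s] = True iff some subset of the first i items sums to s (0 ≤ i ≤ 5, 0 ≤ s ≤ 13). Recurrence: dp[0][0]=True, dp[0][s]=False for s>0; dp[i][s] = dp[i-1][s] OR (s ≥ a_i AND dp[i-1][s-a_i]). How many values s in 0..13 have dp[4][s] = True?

11

i\s   0   1   2   3   4   5   6   7   8   9  10  11  12  13
  0   T   F   F   F   F   F   F   F   F   F   F   F   F   F
  1   T   F   F   T   F   F   F   F   F   F   F   F   F   F
  2   T   F   F   T   F   F   F   T   F   F   T   F   F   F
  3   T   T   F   T   T   F   F   T   T   F   T   T   F   F
  4   T   T   F   T   T   F   T   T   T   T   T   T   F   T
  5   T   T   F   T   T   F   T   T   T   T   T   T   T   T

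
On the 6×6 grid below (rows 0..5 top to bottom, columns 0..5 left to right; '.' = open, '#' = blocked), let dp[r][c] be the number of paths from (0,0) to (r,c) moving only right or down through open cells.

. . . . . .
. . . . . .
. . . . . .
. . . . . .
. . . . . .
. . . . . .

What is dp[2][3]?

r\c   0   1   2   3   4   5
  0   1   1   1   1   1   1
  1   1   2   3   4   5   6
  2   1   3   6  10  15  21
  3   1   4  10  20  35  56
  4   1   5  15  35  70 126
  5   1   6  21  56 126 252

10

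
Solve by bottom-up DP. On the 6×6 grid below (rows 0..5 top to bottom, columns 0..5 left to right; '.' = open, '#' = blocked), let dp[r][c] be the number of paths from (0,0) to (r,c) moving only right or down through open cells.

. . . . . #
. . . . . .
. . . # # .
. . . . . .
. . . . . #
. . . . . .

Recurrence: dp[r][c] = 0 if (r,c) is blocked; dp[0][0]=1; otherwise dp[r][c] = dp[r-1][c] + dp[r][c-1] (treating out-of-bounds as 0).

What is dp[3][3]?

10

r\c   0   1   2   3   4   5
  0   1   1   1   1   1   0
  1   1   2   3   4   5   5
  2   1   3   6   0   0   5
  3   1   4  10  10  10  15
  4   1   5  15  25  35   0
  5   1   6  21  46  81  81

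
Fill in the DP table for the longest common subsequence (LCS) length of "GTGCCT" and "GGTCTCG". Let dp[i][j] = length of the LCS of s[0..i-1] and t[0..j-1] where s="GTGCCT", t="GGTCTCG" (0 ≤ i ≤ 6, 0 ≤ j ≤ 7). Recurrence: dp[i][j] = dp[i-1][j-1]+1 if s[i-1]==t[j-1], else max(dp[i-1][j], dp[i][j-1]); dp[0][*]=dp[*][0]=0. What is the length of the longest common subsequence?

4

   ''  G  G  T  C  T  C  G
''  0  0  0  0  0  0  0  0
 G  0  1  1  1  1  1  1  1
 T  0  1  1  2  2  2  2  2
 G  0  1  2  2  2  2  2  3
 C  0  1  2  2  3  3  3  3
 C  0  1  2  2  3  3  4  4
 T  0  1  2  3  3  4  4  4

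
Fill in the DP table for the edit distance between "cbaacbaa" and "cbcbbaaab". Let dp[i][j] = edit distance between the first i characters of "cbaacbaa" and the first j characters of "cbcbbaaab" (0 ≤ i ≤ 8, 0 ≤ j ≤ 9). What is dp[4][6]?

3

   ''  c  b  c  b  b  a  a  a  b
''  0  1  2  3  4  5  6  7  8  9
 c  1  0  1  2  3  4  5  6  7  8
 b  2  1  0  1  2  3  4  5  6  7
 a  3  2  1  1  2  3  3  4  5  6
 a  4  3  2  2  2  3  3  3  4  5
 c  5  4  3  2  3  3  4  4  4  5
 b  6  5  4  3  2  3  4  5  5  4
 a  7  6  5  4  3  3  3  4  5  5
 a  8  7  6  5  4  4  3  3  4  5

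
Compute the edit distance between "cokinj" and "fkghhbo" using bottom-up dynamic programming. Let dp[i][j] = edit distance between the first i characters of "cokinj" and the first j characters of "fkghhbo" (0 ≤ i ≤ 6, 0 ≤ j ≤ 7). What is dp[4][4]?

   ''  f  k  g  h  h  b  o
''  0  1  2  3  4  5  6  7
 c  1  1  2  3  4  5  6  7
 o  2  2  2  3  4  5  6  6
 k  3  3  2  3  4  5  6  7
 i  4  4  3  3  4  5  6  7
 n  5  5  4  4  4  5  6  7
 j  6  6  5  5  5  5  6  7

4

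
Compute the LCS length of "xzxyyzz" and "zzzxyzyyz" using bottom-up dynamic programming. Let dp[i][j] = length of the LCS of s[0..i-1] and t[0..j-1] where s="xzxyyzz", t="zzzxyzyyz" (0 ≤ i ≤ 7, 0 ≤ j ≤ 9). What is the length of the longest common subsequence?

5

   ''  z  z  z  x  y  z  y  y  z
''  0  0  0  0  0  0  0  0  0  0
 x  0  0  0  0  1  1  1  1  1  1
 z  0  1  1  1  1  1  2  2  2  2
 x  0  1  1  1  2  2  2  2  2  2
 y  0  1  1  1  2  3  3  3  3  3
 y  0  1  1  1  2  3  3  4  4  4
 z  0  1  2  2  2  3  4  4  4  5
 z  0  1  2  3  3  3  4  4  4  5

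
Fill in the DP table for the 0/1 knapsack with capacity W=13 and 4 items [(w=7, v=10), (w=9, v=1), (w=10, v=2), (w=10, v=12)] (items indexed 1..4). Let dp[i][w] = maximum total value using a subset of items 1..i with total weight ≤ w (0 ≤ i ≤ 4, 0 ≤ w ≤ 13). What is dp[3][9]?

10

i\w   0   1   2   3   4   5   6   7   8   9  10  11  12  13
  0   0   0   0   0   0   0   0   0   0   0   0   0   0   0
  1   0   0   0   0   0   0   0  10  10  10  10  10  10  10
  2   0   0   0   0   0   0   0  10  10  10  10  10  10  10
  3   0   0   0   0   0   0   0  10  10  10  10  10  10  10
  4   0   0   0   0   0   0   0  10  10  10  12  12  12  12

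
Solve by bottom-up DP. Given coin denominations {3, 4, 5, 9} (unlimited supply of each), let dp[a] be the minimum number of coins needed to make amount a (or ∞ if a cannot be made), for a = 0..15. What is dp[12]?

 a  0  1  2  3  4  5  6  7  8  9 10 11 12 13 14 15
dp  0  -  -  1  1  1  2  2  2  1  2  3  2  2  2  3
(- denotes ∞ / unreachable)

2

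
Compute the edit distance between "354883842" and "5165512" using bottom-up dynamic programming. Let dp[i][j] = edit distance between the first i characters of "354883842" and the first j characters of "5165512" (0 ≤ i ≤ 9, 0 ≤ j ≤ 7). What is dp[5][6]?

6

   ''  5  1  6  5  5  1  2
''  0  1  2  3  4  5  6  7
 3  1  1  2  3  4  5  6  7
 5  2  1  2  3  3  4  5  6
 4  3  2  2  3  4  4  5  6
 8  4  3  3  3  4  5  5  6
 8  5  4  4  4  4  5  6  6
 3  6  5  5  5  5  5  6  7
 8  7  6  6  6  6  6  6  7
 4  8  7  7  7  7  7  7  7
 2  9  8  8  8  8  8  8  7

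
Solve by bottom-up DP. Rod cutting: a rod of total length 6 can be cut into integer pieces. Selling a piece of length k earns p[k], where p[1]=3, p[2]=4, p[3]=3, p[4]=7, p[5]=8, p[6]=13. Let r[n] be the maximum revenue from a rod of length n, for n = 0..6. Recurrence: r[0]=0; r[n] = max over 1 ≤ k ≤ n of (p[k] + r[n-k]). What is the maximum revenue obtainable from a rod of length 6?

   n    0    1    2    3    4    5    6
r[n]    0    3    6    9   12   15   18

18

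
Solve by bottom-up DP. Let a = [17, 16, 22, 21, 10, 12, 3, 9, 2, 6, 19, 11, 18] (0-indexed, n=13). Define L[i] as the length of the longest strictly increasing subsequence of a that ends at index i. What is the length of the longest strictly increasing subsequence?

4

   i    0    1    2    3    4    5    6    7    8    9   10   11   12
a[i]   17   16   22   21   10   12    3    9    2    6   19   11   18
L[i]    1    1    2    2    1    2    1    2    1    2    3    3    4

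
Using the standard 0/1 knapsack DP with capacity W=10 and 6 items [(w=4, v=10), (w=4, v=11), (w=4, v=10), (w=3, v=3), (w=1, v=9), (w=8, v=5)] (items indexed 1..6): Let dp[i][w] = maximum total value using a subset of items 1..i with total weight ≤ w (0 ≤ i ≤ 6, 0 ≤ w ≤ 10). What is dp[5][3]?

9

i\w   0   1   2   3   4   5   6   7   8   9  10
  0   0   0   0   0   0   0   0   0   0   0   0
  1   0   0   0   0  10  10  10  10  10  10  10
  2   0   0   0   0  11  11  11  11  21  21  21
  3   0   0   0   0  11  11  11  11  21  21  21
  4   0   0   0   3  11  11  11  14  21  21  21
  5   0   9   9   9  12  20  20  20  23  30  30
  6   0   9   9   9  12  20  20  20  23  30  30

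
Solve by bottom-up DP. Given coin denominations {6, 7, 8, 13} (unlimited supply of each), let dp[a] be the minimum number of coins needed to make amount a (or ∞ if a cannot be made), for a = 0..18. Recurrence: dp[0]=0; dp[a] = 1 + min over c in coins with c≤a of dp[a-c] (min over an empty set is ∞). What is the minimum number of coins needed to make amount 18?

 a  0  1  2  3  4  5  6  7  8  9 10 11 12 13 14 15 16 17 18
dp  0  -  -  -  -  -  1  1  1  -  -  -  2  1  2  2  2  -  3
(- denotes ∞ / unreachable)

3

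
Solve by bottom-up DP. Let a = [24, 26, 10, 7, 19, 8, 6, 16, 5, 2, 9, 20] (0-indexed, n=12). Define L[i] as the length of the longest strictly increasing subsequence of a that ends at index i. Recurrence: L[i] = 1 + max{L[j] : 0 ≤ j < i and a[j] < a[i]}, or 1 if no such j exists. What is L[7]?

   i    0    1    2    3    4    5    6    7    8    9   10   11
a[i]   24   26   10    7   19    8    6   16    5    2    9   20
L[i]    1    2    1    1    2    2    1    3    1    1    3    4

3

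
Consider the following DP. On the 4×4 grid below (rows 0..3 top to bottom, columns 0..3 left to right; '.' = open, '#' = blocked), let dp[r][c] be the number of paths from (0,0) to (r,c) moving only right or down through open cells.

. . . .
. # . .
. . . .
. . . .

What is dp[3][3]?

r\c   0   1   2   3
  0   1   1   1   1
  1   1   0   1   2
  2   1   1   2   4
  3   1   2   4   8

8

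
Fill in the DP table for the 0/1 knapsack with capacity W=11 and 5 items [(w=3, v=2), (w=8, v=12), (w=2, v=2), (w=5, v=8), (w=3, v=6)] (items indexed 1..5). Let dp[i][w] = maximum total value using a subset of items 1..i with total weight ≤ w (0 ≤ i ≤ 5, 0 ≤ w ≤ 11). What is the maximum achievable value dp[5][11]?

i\w   0   1   2   3   4   5   6   7   8   9  10  11
  0   0   0   0   0   0   0   0   0   0   0   0   0
  1   0   0   0   2   2   2   2   2   2   2   2   2
  2   0   0   0   2   2   2   2   2  12  12  12  14
  3   0   0   2   2   2   4   4   4  12  12  14  14
  4   0   0   2   2   2   8   8  10  12  12  14  14
  5   0   0   2   6   6   8   8  10  14  14  16  18

18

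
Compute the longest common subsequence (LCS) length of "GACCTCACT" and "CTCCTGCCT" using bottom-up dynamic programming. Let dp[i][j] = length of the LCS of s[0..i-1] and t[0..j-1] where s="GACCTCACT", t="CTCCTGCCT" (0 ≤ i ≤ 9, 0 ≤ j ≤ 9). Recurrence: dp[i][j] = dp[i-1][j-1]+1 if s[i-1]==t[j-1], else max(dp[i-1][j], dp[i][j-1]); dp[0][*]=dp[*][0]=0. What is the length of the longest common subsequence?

   ''  C  T  C  C  T  G  C  C  T
''  0  0  0  0  0  0  0  0  0  0
 G  0  0  0  0  0  0  1  1  1  1
 A  0  0  0  0  0  0  1  1  1  1
 C  0  1  1  1  1  1  1  2  2  2
 C  0  1  1  2  2  2  2  2  3  3
 T  0  1  2  2  2  3  3  3  3  4
 C  0  1  2  3  3  3  3  4  4  4
 A  0  1  2  3  3  3  3  4  4  4
 C  0  1  2  3  4  4  4  4  5  5
 T  0  1  2  3  4  5  5  5  5  6

6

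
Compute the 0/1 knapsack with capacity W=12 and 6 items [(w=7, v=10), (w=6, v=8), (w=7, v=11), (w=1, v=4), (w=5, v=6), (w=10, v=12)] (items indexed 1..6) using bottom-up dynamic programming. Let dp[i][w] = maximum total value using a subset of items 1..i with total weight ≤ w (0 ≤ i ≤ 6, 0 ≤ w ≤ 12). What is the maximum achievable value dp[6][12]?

18

i\w   0   1   2   3   4   5   6   7   8   9  10  11  12
  0   0   0   0   0   0   0   0   0   0   0   0   0   0
  1   0   0   0   0   0   0   0  10  10  10  10  10  10
  2   0   0   0   0   0   0   8  10  10  10  10  10  10
  3   0   0   0   0   0   0   8  11  11  11  11  11  11
  4   0   4   4   4   4   4   8  12  15  15  15  15  15
  5   0   4   4   4   4   6  10  12  15  15  15  15  18
  6   0   4   4   4   4   6  10  12  15  15  15  16  18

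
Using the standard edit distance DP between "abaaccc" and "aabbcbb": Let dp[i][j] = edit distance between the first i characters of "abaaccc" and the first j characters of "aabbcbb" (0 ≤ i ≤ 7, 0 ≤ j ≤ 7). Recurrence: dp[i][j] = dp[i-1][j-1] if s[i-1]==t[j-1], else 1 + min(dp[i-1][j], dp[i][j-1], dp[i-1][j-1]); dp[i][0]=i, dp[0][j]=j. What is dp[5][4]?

   ''  a  a  b  b  c  b  b
''  0  1  2  3  4  5  6  7
 a  1  0  1  2  3  4  5  6
 b  2  1  1  1  2  3  4  5
 a  3  2  1  2  2  3  4  5
 a  4  3  2  2  3  3  4  5
 c  5  4  3  3  3  3  4  5
 c  6  5  4  4  4  3  4  5
 c  7  6  5  5  5  4  4  5

3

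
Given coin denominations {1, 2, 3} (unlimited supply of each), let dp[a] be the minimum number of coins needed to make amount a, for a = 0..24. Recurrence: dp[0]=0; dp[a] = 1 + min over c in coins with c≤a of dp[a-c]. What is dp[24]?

 a  0  1  2  3  4  5  6  7  8  9 10 11 12 13 14 15 16 17 18 19 20 21 22 23 24
dp  0  1  1  1  2  2  2  3  3  3  4  4  4  5  5  5  6  6  6  7  7  7  8  8  8

8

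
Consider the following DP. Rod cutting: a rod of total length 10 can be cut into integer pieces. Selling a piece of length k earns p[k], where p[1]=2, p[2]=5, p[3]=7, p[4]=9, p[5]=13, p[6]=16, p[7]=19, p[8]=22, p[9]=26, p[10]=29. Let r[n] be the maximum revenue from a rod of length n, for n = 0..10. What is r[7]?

   n    0    1    2    3    4    5    6    7    8    9   10
r[n]    0    2    5    7   10   13   16   19   22   26   29

19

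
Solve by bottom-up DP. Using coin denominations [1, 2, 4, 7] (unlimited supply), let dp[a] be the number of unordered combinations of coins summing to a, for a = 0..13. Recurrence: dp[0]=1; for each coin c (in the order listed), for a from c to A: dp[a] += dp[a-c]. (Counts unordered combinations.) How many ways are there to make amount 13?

22

after  coin     0     1     2     3     4     5     6     7     8     9    10    11    12    13
          1     1     1     1     1     1     1     1     1     1     1     1     1     1     1
          2     1     1     2     2     3     3     4     4     5     5     6     6     7     7
          4     1     1     2     2     4     4     6     6     9     9    12    12    16    16
          7     1     1     2     2     4     4     6     7    10    11    14    16    20    22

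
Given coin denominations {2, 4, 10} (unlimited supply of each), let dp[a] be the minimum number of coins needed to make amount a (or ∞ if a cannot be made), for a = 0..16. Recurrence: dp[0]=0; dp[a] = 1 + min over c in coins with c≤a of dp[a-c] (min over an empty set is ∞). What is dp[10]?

1

 a  0  1  2  3  4  5  6  7  8  9 10 11 12 13 14 15 16
dp  0  -  1  -  1  -  2  -  2  -  1  -  2  -  2  -  3
(- denotes ∞ / unreachable)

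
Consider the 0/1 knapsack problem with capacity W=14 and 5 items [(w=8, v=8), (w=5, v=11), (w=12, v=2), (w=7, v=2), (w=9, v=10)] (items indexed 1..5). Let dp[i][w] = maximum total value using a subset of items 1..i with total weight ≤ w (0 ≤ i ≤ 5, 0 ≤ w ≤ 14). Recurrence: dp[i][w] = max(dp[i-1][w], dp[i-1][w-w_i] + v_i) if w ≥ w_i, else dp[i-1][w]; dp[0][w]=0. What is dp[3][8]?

11

i\w   0   1   2   3   4   5   6   7   8   9  10  11  12  13  14
  0   0   0   0   0   0   0   0   0   0   0   0   0   0   0   0
  1   0   0   0   0   0   0   0   0   8   8   8   8   8   8   8
  2   0   0   0   0   0  11  11  11  11  11  11  11  11  19  19
  3   0   0   0   0   0  11  11  11  11  11  11  11  11  19  19
  4   0   0   0   0   0  11  11  11  11  11  11  11  13  19  19
  5   0   0   0   0   0  11  11  11  11  11  11  11  13  19  21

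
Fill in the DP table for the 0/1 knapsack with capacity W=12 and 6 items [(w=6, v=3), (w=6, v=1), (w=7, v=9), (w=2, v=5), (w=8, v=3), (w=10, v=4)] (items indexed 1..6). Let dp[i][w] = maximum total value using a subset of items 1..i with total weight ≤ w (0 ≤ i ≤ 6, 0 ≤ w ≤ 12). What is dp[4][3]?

i\w   0   1   2   3   4   5   6   7   8   9  10  11  12
  0   0   0   0   0   0   0   0   0   0   0   0   0   0
  1   0   0   0   0   0   0   3   3   3   3   3   3   3
  2   0   0   0   0   0   0   3   3   3   3   3   3   4
  3   0   0   0   0   0   0   3   9   9   9   9   9   9
  4   0   0   5   5   5   5   5   9   9  14  14  14  14
  5   0   0   5   5   5   5   5   9   9  14  14  14  14
  6   0   0   5   5   5   5   5   9   9  14  14  14  14

5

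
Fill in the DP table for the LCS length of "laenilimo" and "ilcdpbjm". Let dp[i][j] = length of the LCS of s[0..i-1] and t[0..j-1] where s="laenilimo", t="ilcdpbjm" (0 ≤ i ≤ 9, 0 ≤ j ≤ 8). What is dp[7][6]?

2

   ''  i  l  c  d  p  b  j  m
''  0  0  0  0  0  0  0  0  0
 l  0  0  1  1  1  1  1  1  1
 a  0  0  1  1  1  1  1  1  1
 e  0  0  1  1  1  1  1  1  1
 n  0  0  1  1  1  1  1  1  1
 i  0  1  1  1  1  1  1  1  1
 l  0  1  2  2  2  2  2  2  2
 i  0  1  2  2  2  2  2  2  2
 m  0  1  2  2  2  2  2  2  3
 o  0  1  2  2  2  2  2  2  3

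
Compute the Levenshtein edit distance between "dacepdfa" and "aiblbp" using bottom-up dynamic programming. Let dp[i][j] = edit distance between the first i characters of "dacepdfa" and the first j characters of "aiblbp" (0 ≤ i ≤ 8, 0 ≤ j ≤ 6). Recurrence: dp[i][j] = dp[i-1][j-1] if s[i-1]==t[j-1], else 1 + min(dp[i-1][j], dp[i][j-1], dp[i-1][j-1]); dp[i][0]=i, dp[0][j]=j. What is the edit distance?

7

   ''  a  i  b  l  b  p
''  0  1  2  3  4  5  6
 d  1  1  2  3  4  5  6
 a  2  1  2  3  4  5  6
 c  3  2  2  3  4  5  6
 e  4  3  3  3  4  5  6
 p  5  4  4  4  4  5  5
 d  6  5  5  5  5  5  6
 f  7  6  6  6  6  6  6
 a  8  7  7  7  7  7  7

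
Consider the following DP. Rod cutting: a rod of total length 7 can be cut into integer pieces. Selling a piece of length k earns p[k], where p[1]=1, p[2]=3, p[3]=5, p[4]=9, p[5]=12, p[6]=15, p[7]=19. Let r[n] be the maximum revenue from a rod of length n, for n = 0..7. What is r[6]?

15

   n    0    1    2    3    4    5    6    7
r[n]    0    1    3    5    9   12   15   19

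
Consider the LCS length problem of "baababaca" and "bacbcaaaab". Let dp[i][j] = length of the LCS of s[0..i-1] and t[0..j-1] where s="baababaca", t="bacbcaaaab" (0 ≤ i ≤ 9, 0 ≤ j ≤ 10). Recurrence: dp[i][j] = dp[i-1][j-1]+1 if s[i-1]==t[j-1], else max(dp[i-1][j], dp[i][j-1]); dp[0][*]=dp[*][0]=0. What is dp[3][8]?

3

   ''  b  a  c  b  c  a  a  a  a  b
''  0  0  0  0  0  0  0  0  0  0  0
 b  0  1  1  1  1  1  1  1  1  1  1
 a  0  1  2  2  2  2  2  2  2  2  2
 a  0  1  2  2  2  2  3  3  3  3  3
 b  0  1  2  2  3  3  3  3  3  3  4
 a  0  1  2  2  3  3  4  4  4  4  4
 b  0  1  2  2  3  3  4  4  4  4  5
 a  0  1  2  2  3  3  4  5  5  5  5
 c  0  1  2  3  3  4  4  5  5  5  5
 a  0  1  2  3  3  4  5  5  6  6  6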